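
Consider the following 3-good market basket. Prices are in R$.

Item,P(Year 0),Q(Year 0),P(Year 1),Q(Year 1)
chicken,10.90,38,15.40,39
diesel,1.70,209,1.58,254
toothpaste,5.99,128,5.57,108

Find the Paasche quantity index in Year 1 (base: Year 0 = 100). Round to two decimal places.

Paasche quantity index uses current-period prices as weights.
ΣP(Year 1)·Q(Year 1) = 15.40×39 + 1.58×254 + 5.57×108 = 600.6 + 401.32 + 601.56 = 1603.48
ΣP(Year 1)·Q(Year 0) = 15.40×38 + 1.58×209 + 5.57×128 = 585.2 + 330.22 + 712.96 = 1628.38
Index = 1603.48 / 1628.38 × 100 = 98.4709

98.47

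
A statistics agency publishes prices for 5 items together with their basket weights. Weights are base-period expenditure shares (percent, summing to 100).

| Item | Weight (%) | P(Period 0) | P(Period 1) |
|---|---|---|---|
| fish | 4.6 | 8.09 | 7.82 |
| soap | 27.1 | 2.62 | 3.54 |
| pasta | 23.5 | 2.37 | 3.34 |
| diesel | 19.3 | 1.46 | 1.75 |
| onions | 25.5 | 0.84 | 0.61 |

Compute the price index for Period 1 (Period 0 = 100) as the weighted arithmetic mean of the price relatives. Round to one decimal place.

fish: 4.6 × (7.82/8.09) = 4.6 × 0.966625 = 4.4465
soap: 27.1 × (3.54/2.62) = 27.1 × 1.351145 = 36.6160
pasta: 23.5 × (3.34/2.37) = 23.5 × 1.409283 = 33.1181
diesel: 19.3 × (1.75/1.46) = 19.3 × 1.198630 = 23.1336
onions: 25.5 × (0.61/0.84) = 25.5 × 0.726190 = 18.5179
Index = Σ wᵢ·(p₁ᵢ/p₀ᵢ) = 4.4465 + 36.6160 + 33.1181 + 23.1336 + 18.5179 = 115.8321

115.8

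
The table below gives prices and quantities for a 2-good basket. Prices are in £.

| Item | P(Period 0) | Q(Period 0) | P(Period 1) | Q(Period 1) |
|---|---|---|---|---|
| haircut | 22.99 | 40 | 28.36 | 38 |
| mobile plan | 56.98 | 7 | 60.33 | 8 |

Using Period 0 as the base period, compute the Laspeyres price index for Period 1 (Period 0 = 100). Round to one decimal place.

Laspeyres price index uses base-period quantities as weights.
ΣP(Period 1)·Q(Period 0) = 28.36×40 + 60.33×7 = 1134.4 + 422.31 = 1556.71
ΣP(Period 0)·Q(Period 0) = 22.99×40 + 56.98×7 = 919.6 + 398.86 = 1318.46
Index = 1556.71 / 1318.46 × 100 = 118.0703

118.1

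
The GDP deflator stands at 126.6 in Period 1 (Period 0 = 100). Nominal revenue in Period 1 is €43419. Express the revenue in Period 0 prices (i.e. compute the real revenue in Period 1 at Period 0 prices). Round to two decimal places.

Real = Nominal ÷ (Index/100) = 43419 ÷ (126.6/100)
     = 43419 ÷ 1.266 = 34296.2085

34296.21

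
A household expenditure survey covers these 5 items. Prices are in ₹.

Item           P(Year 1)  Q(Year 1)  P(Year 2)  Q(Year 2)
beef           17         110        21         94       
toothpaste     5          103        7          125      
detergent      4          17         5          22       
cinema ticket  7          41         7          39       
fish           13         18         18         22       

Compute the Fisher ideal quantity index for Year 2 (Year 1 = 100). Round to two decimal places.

Laspeyres component (base-period weights):
ΣP(Year 1)Q(Year 2) = 17×94 + 5×125 + 4×22 + 7×39 + 13×22 = 1598 + 625 + 88 + 273 + 286 = 2870
ΣP(Year 1)Q(Year 1) = 17×110 + 5×103 + 4×17 + 7×41 + 13×18 = 1870 + 515 + 68 + 287 + 234 = 2974
L = 2870 / 2974 × 100 = 96.5030
Paasche component (current-period weights):
ΣP(Year 2)Q(Year 2) = 21×94 + 7×125 + 5×22 + 7×39 + 18×22 = 1974 + 875 + 110 + 273 + 396 = 3628
ΣP(Year 2)Q(Year 1) = 21×110 + 7×103 + 5×17 + 7×41 + 18×18 = 2310 + 721 + 85 + 287 + 324 = 3727
P = 3628 / 3727 × 100 = 97.3437
Fisher = √(L × P) = √(96.5030 × 97.3437) = 96.9225

96.92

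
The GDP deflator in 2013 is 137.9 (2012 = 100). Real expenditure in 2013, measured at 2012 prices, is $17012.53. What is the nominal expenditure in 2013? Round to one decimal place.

Nominal = Real × (Index/100) = 17012.53 × (137.9/100)
        = 17012.53 × 1.379 = 23460.2789

23460.3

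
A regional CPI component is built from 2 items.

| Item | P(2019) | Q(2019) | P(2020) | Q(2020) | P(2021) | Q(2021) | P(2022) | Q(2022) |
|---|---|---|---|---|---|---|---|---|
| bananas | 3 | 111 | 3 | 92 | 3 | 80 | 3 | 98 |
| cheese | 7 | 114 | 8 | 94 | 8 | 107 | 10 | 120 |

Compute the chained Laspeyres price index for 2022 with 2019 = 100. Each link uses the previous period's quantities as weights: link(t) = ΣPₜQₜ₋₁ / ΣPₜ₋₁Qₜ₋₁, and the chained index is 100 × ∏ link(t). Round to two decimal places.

Link 2019→2020:
ΣP(2020)Q(2019) = 3×111 + 8×114 = 333 + 912 = 1245
ΣP(2019)Q(2019) = 3×111 + 7×114 = 333 + 798 = 1131
link = 1245/1131 = 1.100796
Link 2020→2021:
ΣP(2021)Q(2020) = 3×92 + 8×94 = 276 + 752 = 1028
ΣP(2020)Q(2020) = 3×92 + 8×94 = 276 + 752 = 1028
link = 1028/1028 = 1.000000
Link 2021→2022:
ΣP(2022)Q(2021) = 3×80 + 10×107 = 240 + 1070 = 1310
ΣP(2021)Q(2021) = 3×80 + 8×107 = 240 + 856 = 1096
link = 1310/1096 = 1.195255
Chained index = 100 × 1.100796 × 1.000000 × 1.195255 = 131.5732

131.57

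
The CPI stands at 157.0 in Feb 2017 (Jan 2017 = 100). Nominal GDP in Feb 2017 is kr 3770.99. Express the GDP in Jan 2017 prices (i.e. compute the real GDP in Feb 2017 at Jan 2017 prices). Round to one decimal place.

2401.9

Real = Nominal ÷ (Index/100) = 3770.99 ÷ (157.0/100)
     = 3770.99 ÷ 1.570 = 2401.9045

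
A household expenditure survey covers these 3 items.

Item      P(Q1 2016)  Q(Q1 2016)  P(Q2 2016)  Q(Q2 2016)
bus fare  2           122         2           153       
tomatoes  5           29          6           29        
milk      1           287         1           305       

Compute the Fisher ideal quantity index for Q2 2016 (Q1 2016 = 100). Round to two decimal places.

111.59

Laspeyres component (base-period weights):
ΣP(Q1 2016)Q(Q2 2016) = 2×153 + 5×29 + 1×305 = 306 + 145 + 305 = 756
ΣP(Q1 2016)Q(Q1 2016) = 2×122 + 5×29 + 1×287 = 244 + 145 + 287 = 676
L = 756 / 676 × 100 = 111.8343
Paasche component (current-period weights):
ΣP(Q2 2016)Q(Q2 2016) = 2×153 + 6×29 + 1×305 = 306 + 174 + 305 = 785
ΣP(Q2 2016)Q(Q1 2016) = 2×122 + 6×29 + 1×287 = 244 + 174 + 287 = 705
P = 785 / 705 × 100 = 111.3475
Fisher = √(L × P) = √(111.8343 × 111.3475) = 111.5907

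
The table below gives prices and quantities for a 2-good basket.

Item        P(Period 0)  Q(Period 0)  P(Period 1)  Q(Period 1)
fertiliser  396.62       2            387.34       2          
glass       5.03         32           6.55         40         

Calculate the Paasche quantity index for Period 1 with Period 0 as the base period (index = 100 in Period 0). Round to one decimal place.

105.3

Paasche quantity index uses current-period prices as weights.
ΣP(Period 1)·Q(Period 1) = 387.34×2 + 6.55×40 = 774.68 + 262 = 1036.68
ΣP(Period 1)·Q(Period 0) = 387.34×2 + 6.55×32 = 774.68 + 209.6 = 984.28
Index = 1036.68 / 984.28 × 100 = 105.3237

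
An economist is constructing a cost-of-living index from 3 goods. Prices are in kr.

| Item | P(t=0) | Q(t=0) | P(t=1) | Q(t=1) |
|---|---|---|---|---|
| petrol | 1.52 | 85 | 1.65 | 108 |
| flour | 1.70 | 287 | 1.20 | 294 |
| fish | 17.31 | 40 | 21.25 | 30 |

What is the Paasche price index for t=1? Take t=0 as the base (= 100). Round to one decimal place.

Paasche price index uses current-period quantities as weights.
ΣP(t=1)·Q(t=1) = 1.65×108 + 1.20×294 + 21.25×30 = 178.2 + 352.8 + 637.5 = 1168.5
ΣP(t=0)·Q(t=1) = 1.52×108 + 1.70×294 + 17.31×30 = 164.16 + 499.8 + 519.3 = 1183.26
Index = 1168.5 / 1183.26 × 100 = 98.7526

98.8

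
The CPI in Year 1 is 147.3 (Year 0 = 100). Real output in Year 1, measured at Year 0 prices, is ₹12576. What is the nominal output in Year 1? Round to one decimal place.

18524.4

Nominal = Real × (Index/100) = 12576 × (147.3/100)
        = 12576 × 1.473 = 18524.4480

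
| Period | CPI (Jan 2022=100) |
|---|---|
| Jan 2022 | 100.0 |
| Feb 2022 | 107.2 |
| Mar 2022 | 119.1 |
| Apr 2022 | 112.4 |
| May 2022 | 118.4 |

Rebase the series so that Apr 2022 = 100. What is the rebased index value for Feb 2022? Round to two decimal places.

Rebased(Feb 2022) = 107.2 / 112.4 × 100 = 95.3737

95.37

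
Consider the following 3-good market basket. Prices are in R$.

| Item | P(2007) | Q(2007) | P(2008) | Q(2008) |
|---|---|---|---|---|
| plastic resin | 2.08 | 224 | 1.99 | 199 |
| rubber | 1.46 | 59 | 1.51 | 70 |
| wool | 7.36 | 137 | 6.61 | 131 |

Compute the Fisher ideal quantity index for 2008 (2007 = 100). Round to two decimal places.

94.91

Laspeyres component (base-period weights):
ΣP(2007)Q(2008) = 2.08×199 + 1.46×70 + 7.36×131 = 413.92 + 102.2 + 964.16 = 1480.28
ΣP(2007)Q(2007) = 2.08×224 + 1.46×59 + 7.36×137 = 465.92 + 86.14 + 1008.32 = 1560.38
L = 1480.28 / 1560.38 × 100 = 94.8666
Paasche component (current-period weights):
ΣP(2008)Q(2008) = 1.99×199 + 1.51×70 + 6.61×131 = 396.01 + 105.7 + 865.91 = 1367.62
ΣP(2008)Q(2007) = 1.99×224 + 1.51×59 + 6.61×137 = 445.76 + 89.09 + 905.57 = 1440.42
P = 1367.62 / 1440.42 × 100 = 94.9459
Fisher = √(L × P) = √(94.8666 × 94.9459) = 94.9063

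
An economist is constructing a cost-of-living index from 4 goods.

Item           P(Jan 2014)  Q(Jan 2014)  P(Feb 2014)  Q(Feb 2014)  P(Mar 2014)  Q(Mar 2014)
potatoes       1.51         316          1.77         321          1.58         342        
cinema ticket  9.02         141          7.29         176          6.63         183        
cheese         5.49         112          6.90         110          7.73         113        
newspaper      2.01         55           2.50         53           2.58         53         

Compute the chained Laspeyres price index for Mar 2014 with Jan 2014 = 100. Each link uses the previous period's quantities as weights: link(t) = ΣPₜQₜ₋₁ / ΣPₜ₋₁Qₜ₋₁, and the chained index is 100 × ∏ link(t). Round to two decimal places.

Link Jan 2014→Feb 2014:
ΣP(Feb 2014)Q(Jan 2014) = 1.77×316 + 7.29×141 + 6.90×112 + 2.50×55 = 559.32 + 1027.89 + 772.8 + 137.5 = 2497.51
ΣP(Jan 2014)Q(Jan 2014) = 1.51×316 + 9.02×141 + 5.49×112 + 2.01×55 = 477.16 + 1271.82 + 614.88 + 110.55 = 2474.41
link = 2497.51/2474.41 = 1.009336
Link Feb 2014→Mar 2014:
ΣP(Mar 2014)Q(Feb 2014) = 1.58×321 + 6.63×176 + 7.73×110 + 2.58×53 = 507.18 + 1166.88 + 850.3 + 136.74 = 2661.1
ΣP(Feb 2014)Q(Feb 2014) = 1.77×321 + 7.29×176 + 6.90×110 + 2.50×53 = 568.17 + 1283.04 + 759 + 132.5 = 2742.71
link = 2661.1/2742.71 = 0.970245
Chained index = 100 × 1.009336 × 0.970245 = 97.9303

97.93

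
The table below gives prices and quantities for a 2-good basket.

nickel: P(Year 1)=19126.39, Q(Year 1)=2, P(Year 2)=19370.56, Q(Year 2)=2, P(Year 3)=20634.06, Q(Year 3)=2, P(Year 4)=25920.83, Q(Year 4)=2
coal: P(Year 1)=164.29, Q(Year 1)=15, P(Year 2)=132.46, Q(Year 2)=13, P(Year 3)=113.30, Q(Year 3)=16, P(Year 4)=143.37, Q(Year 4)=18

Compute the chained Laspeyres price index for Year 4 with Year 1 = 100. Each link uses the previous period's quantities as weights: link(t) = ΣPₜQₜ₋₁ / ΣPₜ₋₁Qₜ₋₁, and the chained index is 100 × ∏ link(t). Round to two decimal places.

Link Year 1→Year 2:
ΣP(Year 2)Q(Year 1) = 19370.56×2 + 132.46×15 = 38741.12 + 1986.9 = 40728.02
ΣP(Year 1)Q(Year 1) = 19126.39×2 + 164.29×15 = 38252.78 + 2464.35 = 40717.13
link = 40728.02/40717.13 = 1.000267
Link Year 2→Year 3:
ΣP(Year 3)Q(Year 2) = 20634.06×2 + 113.30×13 = 41268.12 + 1472.9 = 42741.02
ΣP(Year 2)Q(Year 2) = 19370.56×2 + 132.46×13 = 38741.12 + 1721.98 = 40463.1
link = 42741.02/40463.1 = 1.056296
Link Year 3→Year 4:
ΣP(Year 4)Q(Year 3) = 25920.83×2 + 143.37×16 = 51841.66 + 2293.92 = 54135.58
ΣP(Year 3)Q(Year 3) = 20634.06×2 + 113.30×16 = 41268.12 + 1812.8 = 43080.92
link = 54135.58/43080.92 = 1.256602
Chained index = 100 × 1.000267 × 1.056296 × 1.256602 = 132.7699

132.77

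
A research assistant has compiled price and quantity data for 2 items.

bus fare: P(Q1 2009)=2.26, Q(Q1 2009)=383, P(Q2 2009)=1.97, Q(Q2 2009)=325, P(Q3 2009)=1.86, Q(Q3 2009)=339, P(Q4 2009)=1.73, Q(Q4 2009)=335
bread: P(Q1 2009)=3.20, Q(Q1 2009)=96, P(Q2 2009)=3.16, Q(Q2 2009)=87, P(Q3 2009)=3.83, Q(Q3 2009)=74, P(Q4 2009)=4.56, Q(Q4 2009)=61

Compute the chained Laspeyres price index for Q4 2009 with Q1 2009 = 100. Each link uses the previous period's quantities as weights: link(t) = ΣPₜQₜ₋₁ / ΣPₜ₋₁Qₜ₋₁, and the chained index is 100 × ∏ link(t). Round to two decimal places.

Link Q1 2009→Q2 2009:
ΣP(Q2 2009)Q(Q1 2009) = 1.97×383 + 3.16×96 = 754.51 + 303.36 = 1057.87
ΣP(Q1 2009)Q(Q1 2009) = 2.26×383 + 3.20×96 = 865.58 + 307.2 = 1172.78
link = 1057.87/1172.78 = 0.902019
Link Q2 2009→Q3 2009:
ΣP(Q3 2009)Q(Q2 2009) = 1.86×325 + 3.83×87 = 604.5 + 333.21 = 937.71
ΣP(Q2 2009)Q(Q2 2009) = 1.97×325 + 3.16×87 = 640.25 + 274.92 = 915.17
link = 937.71/915.17 = 1.024629
Link Q3 2009→Q4 2009:
ΣP(Q4 2009)Q(Q3 2009) = 1.73×339 + 4.56×74 = 586.47 + 337.44 = 923.91
ΣP(Q3 2009)Q(Q3 2009) = 1.86×339 + 3.83×74 = 630.54 + 283.42 = 913.96
link = 923.91/913.96 = 1.010887
Chained index = 100 × 0.902019 × 1.024629 × 1.010887 = 93.4297

93.43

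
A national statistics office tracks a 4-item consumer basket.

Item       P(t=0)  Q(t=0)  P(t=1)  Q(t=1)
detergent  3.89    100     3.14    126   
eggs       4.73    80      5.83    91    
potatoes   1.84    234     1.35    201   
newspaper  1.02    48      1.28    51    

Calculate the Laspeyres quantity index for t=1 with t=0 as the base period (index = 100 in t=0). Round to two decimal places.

107.66

Laspeyres quantity index uses base-period prices as weights.
ΣP(t=0)·Q(t=1) = 3.89×126 + 4.73×91 + 1.84×201 + 1.02×51 = 490.14 + 430.43 + 369.84 + 52.02 = 1342.43
ΣP(t=0)·Q(t=0) = 3.89×100 + 4.73×80 + 1.84×234 + 1.02×48 = 389 + 378.4 + 430.56 + 48.96 = 1246.92
Index = 1342.43 / 1246.92 × 100 = 107.6597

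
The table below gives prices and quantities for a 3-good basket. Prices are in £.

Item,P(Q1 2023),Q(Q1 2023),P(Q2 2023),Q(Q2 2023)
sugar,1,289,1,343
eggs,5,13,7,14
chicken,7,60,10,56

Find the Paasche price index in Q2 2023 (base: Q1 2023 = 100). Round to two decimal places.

Paasche price index uses current-period quantities as weights.
ΣP(Q2 2023)·Q(Q2 2023) = 1×343 + 7×14 + 10×56 = 343 + 98 + 560 = 1001
ΣP(Q1 2023)·Q(Q2 2023) = 1×343 + 5×14 + 7×56 = 343 + 70 + 392 = 805
Index = 1001 / 805 × 100 = 124.3478

124.35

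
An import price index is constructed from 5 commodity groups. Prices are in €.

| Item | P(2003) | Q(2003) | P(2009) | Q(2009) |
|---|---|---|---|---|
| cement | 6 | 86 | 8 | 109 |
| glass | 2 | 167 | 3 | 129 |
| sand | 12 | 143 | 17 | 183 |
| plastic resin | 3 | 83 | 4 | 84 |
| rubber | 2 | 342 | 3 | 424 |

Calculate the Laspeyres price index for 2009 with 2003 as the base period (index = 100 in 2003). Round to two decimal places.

142.27

Laspeyres price index uses base-period quantities as weights.
ΣP(2009)·Q(2003) = 8×86 + 3×167 + 17×143 + 4×83 + 3×342 = 688 + 501 + 2431 + 332 + 1026 = 4978
ΣP(2003)·Q(2003) = 6×86 + 2×167 + 12×143 + 3×83 + 2×342 = 516 + 334 + 1716 + 249 + 684 = 3499
Index = 4978 / 3499 × 100 = 142.2692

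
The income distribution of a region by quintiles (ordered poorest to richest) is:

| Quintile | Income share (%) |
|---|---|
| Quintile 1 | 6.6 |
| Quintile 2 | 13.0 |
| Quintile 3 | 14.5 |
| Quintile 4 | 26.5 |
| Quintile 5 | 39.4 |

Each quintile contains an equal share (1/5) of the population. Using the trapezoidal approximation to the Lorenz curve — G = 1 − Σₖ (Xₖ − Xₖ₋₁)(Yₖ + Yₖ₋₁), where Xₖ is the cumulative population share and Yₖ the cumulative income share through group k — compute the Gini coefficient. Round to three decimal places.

Cumulative income shares Yₖ: 0.0660, 0.1960, 0.3410, 0.6060, 1.0000
Σ (Xₖ−Xₖ₋₁)(Yₖ+Yₖ₋₁) = (1/5)(0.0660+0.0000) + (1/5)(0.1960+0.0660) + (1/5)(0.3410+0.1960) + (1/5)(0.6060+0.3410) + (1/5)(1.0000+0.6060)
  = 0.0132 + 0.0524 + 0.1074 + 0.1894 + 0.3212 = 0.6836
G = 1 − 0.6836 = 0.3164

0.316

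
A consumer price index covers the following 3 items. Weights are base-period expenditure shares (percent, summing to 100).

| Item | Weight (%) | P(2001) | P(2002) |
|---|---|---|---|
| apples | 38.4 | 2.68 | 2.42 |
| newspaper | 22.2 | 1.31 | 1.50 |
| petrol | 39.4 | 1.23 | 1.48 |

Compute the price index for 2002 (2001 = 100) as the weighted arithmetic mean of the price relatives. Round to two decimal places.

107.50

apples: 38.4 × (2.42/2.68) = 38.4 × 0.902985 = 34.6746
newspaper: 22.2 × (1.50/1.31) = 22.2 × 1.145038 = 25.4198
petrol: 39.4 × (1.48/1.23) = 39.4 × 1.203252 = 47.4081
Index = Σ wᵢ·(p₁ᵢ/p₀ᵢ) = 34.6746 + 25.4198 + 47.4081 = 107.5026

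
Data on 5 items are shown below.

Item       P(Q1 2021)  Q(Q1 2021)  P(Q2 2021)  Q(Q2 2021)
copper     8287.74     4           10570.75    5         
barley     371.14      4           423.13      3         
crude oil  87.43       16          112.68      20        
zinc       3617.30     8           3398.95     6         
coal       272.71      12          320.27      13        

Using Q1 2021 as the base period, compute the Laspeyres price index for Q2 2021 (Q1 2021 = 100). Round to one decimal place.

Laspeyres price index uses base-period quantities as weights.
ΣP(Q2 2021)·Q(Q1 2021) = 10570.75×4 + 423.13×4 + 112.68×16 + 3398.95×8 + 320.27×12 = 42283 + 1692.52 + 1802.88 + 27191.6 + 3843.24 = 76813.24
ΣP(Q1 2021)·Q(Q1 2021) = 8287.74×4 + 371.14×4 + 87.43×16 + 3617.30×8 + 272.71×12 = 33150.96 + 1484.56 + 1398.88 + 28938.4 + 3272.52 = 68245.32
Index = 76813.24 / 68245.32 × 100 = 112.5546

112.6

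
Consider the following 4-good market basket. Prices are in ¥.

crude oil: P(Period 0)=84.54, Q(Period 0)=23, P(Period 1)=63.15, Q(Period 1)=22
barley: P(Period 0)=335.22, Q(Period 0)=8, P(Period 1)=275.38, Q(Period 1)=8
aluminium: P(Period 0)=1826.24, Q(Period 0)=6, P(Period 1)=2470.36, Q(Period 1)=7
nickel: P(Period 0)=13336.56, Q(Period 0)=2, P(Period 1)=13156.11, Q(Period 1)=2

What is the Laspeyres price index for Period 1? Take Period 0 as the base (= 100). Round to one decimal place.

106.0

Laspeyres price index uses base-period quantities as weights.
ΣP(Period 1)·Q(Period 0) = 63.15×23 + 275.38×8 + 2470.36×6 + 13156.11×2 = 1452.45 + 2203.04 + 14822.16 + 26312.22 = 44789.87
ΣP(Period 0)·Q(Period 0) = 84.54×23 + 335.22×8 + 1826.24×6 + 13336.56×2 = 1944.42 + 2681.76 + 10957.44 + 26673.12 = 42256.74
Index = 44789.87 / 42256.74 × 100 = 105.9946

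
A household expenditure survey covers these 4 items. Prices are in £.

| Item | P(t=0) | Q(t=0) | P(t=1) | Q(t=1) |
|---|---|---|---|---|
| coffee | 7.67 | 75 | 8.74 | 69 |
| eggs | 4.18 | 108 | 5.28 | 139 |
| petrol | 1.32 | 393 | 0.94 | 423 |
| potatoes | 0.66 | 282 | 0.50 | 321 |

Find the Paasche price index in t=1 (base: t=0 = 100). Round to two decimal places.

100.78

Paasche price index uses current-period quantities as weights.
ΣP(t=1)·Q(t=1) = 8.74×69 + 5.28×139 + 0.94×423 + 0.50×321 = 603.06 + 733.92 + 397.62 + 160.5 = 1895.1
ΣP(t=0)·Q(t=1) = 7.67×69 + 4.18×139 + 1.32×423 + 0.66×321 = 529.23 + 581.02 + 558.36 + 211.86 = 1880.47
Index = 1895.1 / 1880.47 × 100 = 100.7780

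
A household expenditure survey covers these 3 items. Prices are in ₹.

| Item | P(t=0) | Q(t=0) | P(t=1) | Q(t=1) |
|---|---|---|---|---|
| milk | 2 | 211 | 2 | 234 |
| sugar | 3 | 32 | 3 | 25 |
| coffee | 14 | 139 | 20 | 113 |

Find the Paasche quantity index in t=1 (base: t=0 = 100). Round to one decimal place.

85.0

Paasche quantity index uses current-period prices as weights.
ΣP(t=1)·Q(t=1) = 2×234 + 3×25 + 20×113 = 468 + 75 + 2260 = 2803
ΣP(t=1)·Q(t=0) = 2×211 + 3×32 + 20×139 = 422 + 96 + 2780 = 3298
Index = 2803 / 3298 × 100 = 84.9909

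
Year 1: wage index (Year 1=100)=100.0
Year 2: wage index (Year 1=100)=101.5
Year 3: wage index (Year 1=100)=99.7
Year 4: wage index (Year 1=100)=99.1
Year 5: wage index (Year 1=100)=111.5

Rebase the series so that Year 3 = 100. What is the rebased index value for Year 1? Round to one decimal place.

Rebased(Year 1) = 100.0 / 99.7 × 100 = 100.3009

100.3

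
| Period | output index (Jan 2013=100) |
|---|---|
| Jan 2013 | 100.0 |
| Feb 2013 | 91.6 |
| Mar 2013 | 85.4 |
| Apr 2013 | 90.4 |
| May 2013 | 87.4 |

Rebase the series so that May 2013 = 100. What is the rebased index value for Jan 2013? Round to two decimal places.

114.42

Rebased(Jan 2013) = 100.0 / 87.4 × 100 = 114.4165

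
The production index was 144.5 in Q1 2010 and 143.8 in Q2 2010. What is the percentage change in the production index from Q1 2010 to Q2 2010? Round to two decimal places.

Change = (143.8 − 144.5) / 144.5 × 100
       = -0.7 / 144.5 × 100 = -0.4844%

-0.48%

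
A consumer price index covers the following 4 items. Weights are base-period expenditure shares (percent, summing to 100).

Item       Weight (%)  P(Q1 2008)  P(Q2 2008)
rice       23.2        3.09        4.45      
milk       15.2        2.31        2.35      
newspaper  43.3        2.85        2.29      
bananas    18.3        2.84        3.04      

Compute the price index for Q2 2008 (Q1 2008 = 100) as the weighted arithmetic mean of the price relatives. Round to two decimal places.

rice: 23.2 × (4.45/3.09) = 23.2 × 1.440129 = 33.4110
milk: 15.2 × (2.35/2.31) = 15.2 × 1.017316 = 15.4632
newspaper: 43.3 × (2.29/2.85) = 43.3 × 0.803509 = 34.7919
bananas: 18.3 × (3.04/2.84) = 18.3 × 1.070423 = 19.5887
Index = Σ wᵢ·(p₁ᵢ/p₀ᵢ) = 33.4110 + 15.4632 + 34.7919 + 19.5887 = 103.2549

103.25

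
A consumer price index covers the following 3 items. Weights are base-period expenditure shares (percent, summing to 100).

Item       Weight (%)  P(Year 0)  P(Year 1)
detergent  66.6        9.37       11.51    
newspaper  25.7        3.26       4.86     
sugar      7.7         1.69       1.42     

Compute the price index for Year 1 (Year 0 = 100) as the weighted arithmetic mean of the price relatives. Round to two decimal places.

126.59

detergent: 66.6 × (11.51/9.37) = 66.6 × 1.228388 = 81.8107
newspaper: 25.7 × (4.86/3.26) = 25.7 × 1.490798 = 38.3135
sugar: 7.7 × (1.42/1.69) = 7.7 × 0.840237 = 6.4698
Index = Σ wᵢ·(p₁ᵢ/p₀ᵢ) = 81.8107 + 38.3135 + 6.4698 = 126.5940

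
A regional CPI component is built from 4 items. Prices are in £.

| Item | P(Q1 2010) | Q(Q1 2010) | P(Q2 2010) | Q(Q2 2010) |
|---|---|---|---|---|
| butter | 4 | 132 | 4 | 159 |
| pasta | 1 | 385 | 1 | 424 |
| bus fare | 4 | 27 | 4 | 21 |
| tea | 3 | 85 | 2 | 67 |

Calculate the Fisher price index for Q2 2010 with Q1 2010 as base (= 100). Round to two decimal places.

Laspeyres component (base-period weights):
ΣP(Q2 2010)Q(Q1 2010) = 4×132 + 1×385 + 4×27 + 2×85 = 528 + 385 + 108 + 170 = 1191
ΣP(Q1 2010)Q(Q1 2010) = 4×132 + 1×385 + 4×27 + 3×85 = 528 + 385 + 108 + 255 = 1276
L = 1191 / 1276 × 100 = 93.3386
Paasche component (current-period weights):
ΣP(Q2 2010)Q(Q2 2010) = 4×159 + 1×424 + 4×21 + 2×67 = 636 + 424 + 84 + 134 = 1278
ΣP(Q1 2010)Q(Q2 2010) = 4×159 + 1×424 + 4×21 + 3×67 = 636 + 424 + 84 + 201 = 1345
P = 1278 / 1345 × 100 = 95.0186
Fisher = √(L × P) = √(93.3386 × 95.0186) = 94.1748

94.17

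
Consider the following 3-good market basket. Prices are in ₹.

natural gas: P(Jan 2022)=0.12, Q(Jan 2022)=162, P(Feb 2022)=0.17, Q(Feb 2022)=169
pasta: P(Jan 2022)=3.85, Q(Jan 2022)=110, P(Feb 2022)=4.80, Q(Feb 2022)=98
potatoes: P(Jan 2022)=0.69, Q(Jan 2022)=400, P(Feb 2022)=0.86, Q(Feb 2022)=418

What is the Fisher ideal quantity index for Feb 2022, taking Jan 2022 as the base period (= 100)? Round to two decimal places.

Laspeyres component (base-period weights):
ΣP(Jan 2022)Q(Feb 2022) = 0.12×169 + 3.85×98 + 0.69×418 = 20.28 + 377.3 + 288.42 = 686
ΣP(Jan 2022)Q(Jan 2022) = 0.12×162 + 3.85×110 + 0.69×400 = 19.44 + 423.5 + 276 = 718.94
L = 686 / 718.94 × 100 = 95.4183
Paasche component (current-period weights):
ΣP(Feb 2022)Q(Feb 2022) = 0.17×169 + 4.80×98 + 0.86×418 = 28.73 + 470.4 + 359.48 = 858.61
ΣP(Feb 2022)Q(Jan 2022) = 0.17×162 + 4.80×110 + 0.86×400 = 27.54 + 528 + 344 = 899.54
P = 858.61 / 899.54 × 100 = 95.4499
Fisher = √(L × P) = √(95.4183 × 95.4499) = 95.4341

95.43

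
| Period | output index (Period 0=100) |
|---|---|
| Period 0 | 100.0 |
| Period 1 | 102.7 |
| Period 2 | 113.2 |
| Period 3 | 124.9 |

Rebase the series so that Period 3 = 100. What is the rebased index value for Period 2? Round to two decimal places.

90.63

Rebased(Period 2) = 113.2 / 124.9 × 100 = 90.6325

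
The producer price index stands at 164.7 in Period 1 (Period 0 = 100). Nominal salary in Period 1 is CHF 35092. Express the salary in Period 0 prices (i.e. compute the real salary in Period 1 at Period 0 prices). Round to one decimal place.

21306.6

Real = Nominal ÷ (Index/100) = 35092 ÷ (164.7/100)
     = 35092 ÷ 1.647 = 21306.6181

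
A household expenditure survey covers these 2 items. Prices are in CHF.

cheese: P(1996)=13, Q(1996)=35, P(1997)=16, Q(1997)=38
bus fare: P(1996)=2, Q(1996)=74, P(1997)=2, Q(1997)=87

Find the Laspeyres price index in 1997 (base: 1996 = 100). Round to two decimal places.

117.41

Laspeyres price index uses base-period quantities as weights.
ΣP(1997)·Q(1996) = 16×35 + 2×74 = 560 + 148 = 708
ΣP(1996)·Q(1996) = 13×35 + 2×74 = 455 + 148 = 603
Index = 708 / 603 × 100 = 117.4129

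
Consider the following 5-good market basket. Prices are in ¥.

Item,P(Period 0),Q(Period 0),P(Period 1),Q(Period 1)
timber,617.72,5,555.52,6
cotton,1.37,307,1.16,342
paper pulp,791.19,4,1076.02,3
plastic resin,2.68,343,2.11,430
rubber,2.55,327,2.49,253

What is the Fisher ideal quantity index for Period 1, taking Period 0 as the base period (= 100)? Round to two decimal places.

Laspeyres component (base-period weights):
ΣP(Period 0)Q(Period 1) = 617.72×6 + 1.37×342 + 791.19×3 + 2.68×430 + 2.55×253 = 3706.32 + 468.54 + 2373.57 + 1152.4 + 645.15 = 8345.98
ΣP(Period 0)Q(Period 0) = 617.72×5 + 1.37×307 + 791.19×4 + 2.68×343 + 2.55×327 = 3088.6 + 420.59 + 3164.76 + 919.24 + 833.85 = 8427.04
L = 8345.98 / 8427.04 × 100 = 99.0381
Paasche component (current-period weights):
ΣP(Period 1)Q(Period 1) = 555.52×6 + 1.16×342 + 1076.02×3 + 2.11×430 + 2.49×253 = 3333.12 + 396.72 + 3228.06 + 907.3 + 629.97 = 8495.17
ΣP(Period 1)Q(Period 0) = 555.52×5 + 1.16×307 + 1076.02×4 + 2.11×343 + 2.49×327 = 2777.6 + 356.12 + 4304.08 + 723.73 + 814.23 = 8975.76
P = 8495.17 / 8975.76 × 100 = 94.6457
Fisher = √(L × P) = √(99.0381 × 94.6457) = 96.8170

96.82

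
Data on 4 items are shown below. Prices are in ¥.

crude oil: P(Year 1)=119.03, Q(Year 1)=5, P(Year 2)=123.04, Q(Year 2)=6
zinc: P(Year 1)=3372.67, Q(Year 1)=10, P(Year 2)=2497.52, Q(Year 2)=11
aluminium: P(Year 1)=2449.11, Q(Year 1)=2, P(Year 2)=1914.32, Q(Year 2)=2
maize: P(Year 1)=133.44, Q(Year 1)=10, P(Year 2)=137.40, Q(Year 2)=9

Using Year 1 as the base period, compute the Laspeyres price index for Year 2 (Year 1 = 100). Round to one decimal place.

75.9

Laspeyres price index uses base-period quantities as weights.
ΣP(Year 2)·Q(Year 1) = 123.04×5 + 2497.52×10 + 1914.32×2 + 137.40×10 = 615.2 + 24975.2 + 3828.64 + 1374 = 30793.04
ΣP(Year 1)·Q(Year 1) = 119.03×5 + 3372.67×10 + 2449.11×2 + 133.44×10 = 595.15 + 33726.7 + 4898.22 + 1334.4 = 40554.47
Index = 30793.04 / 40554.47 × 100 = 75.9301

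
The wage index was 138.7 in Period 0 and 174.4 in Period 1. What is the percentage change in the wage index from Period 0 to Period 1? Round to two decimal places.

Change = (174.4 − 138.7) / 138.7 × 100
       = 35.7 / 138.7 × 100 = 25.7390%

25.74%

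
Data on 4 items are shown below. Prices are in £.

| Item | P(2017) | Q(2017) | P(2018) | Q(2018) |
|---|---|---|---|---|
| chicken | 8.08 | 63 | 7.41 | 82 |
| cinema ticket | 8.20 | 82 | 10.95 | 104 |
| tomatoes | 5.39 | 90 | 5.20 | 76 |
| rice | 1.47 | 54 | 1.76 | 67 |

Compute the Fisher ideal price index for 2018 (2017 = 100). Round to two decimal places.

111.04

Laspeyres component (base-period weights):
ΣP(2018)Q(2017) = 7.41×63 + 10.95×82 + 5.20×90 + 1.76×54 = 466.83 + 897.9 + 468 + 95.04 = 1927.77
ΣP(2017)Q(2017) = 8.08×63 + 8.20×82 + 5.39×90 + 1.47×54 = 509.04 + 672.4 + 485.1 + 79.38 = 1745.92
L = 1927.77 / 1745.92 × 100 = 110.4157
Paasche component (current-period weights):
ΣP(2018)Q(2018) = 7.41×82 + 10.95×104 + 5.20×76 + 1.76×67 = 607.62 + 1138.8 + 395.2 + 117.92 = 2259.54
ΣP(2017)Q(2018) = 8.08×82 + 8.20×104 + 5.39×76 + 1.47×67 = 662.56 + 852.8 + 409.64 + 98.49 = 2023.49
P = 2259.54 / 2023.49 × 100 = 111.6655
Fisher = √(L × P) = √(110.4157 × 111.6655) = 111.0388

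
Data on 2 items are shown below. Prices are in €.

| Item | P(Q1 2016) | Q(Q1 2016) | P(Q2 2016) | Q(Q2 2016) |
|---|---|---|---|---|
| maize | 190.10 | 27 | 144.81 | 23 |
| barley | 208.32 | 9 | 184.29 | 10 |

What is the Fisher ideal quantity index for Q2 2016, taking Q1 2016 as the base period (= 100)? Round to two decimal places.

92.51

Laspeyres component (base-period weights):
ΣP(Q1 2016)Q(Q2 2016) = 190.10×23 + 208.32×10 = 4372.3 + 2083.2 = 6455.5
ΣP(Q1 2016)Q(Q1 2016) = 190.10×27 + 208.32×9 = 5132.7 + 1874.88 = 7007.58
L = 6455.5 / 7007.58 × 100 = 92.1217
Paasche component (current-period weights):
ΣP(Q2 2016)Q(Q2 2016) = 144.81×23 + 184.29×10 = 3330.63 + 1842.9 = 5173.53
ΣP(Q2 2016)Q(Q1 2016) = 144.81×27 + 184.29×9 = 3909.87 + 1658.61 = 5568.48
P = 5173.53 / 5568.48 × 100 = 92.9074
Fisher = √(L × P) = √(92.1217 × 92.9074) = 92.5137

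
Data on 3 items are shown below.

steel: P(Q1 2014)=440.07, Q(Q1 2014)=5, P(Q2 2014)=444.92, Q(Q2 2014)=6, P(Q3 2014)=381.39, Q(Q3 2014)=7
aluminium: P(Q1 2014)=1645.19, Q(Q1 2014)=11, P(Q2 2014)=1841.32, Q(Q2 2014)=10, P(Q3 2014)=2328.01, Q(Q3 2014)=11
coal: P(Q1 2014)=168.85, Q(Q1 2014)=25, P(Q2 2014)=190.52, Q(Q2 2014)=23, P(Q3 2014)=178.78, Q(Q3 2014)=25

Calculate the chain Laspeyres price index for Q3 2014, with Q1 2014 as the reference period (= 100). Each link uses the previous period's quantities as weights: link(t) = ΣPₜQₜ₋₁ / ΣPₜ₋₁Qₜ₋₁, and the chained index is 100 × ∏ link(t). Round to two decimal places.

129.50

Link Q1 2014→Q2 2014:
ΣP(Q2 2014)Q(Q1 2014) = 444.92×5 + 1841.32×11 + 190.52×25 = 2224.6 + 20254.52 + 4763 = 27242.12
ΣP(Q1 2014)Q(Q1 2014) = 440.07×5 + 1645.19×11 + 168.85×25 = 2200.35 + 18097.09 + 4221.25 = 24518.69
link = 27242.12/24518.69 = 1.111076
Link Q2 2014→Q3 2014:
ΣP(Q3 2014)Q(Q2 2014) = 381.39×6 + 2328.01×10 + 178.78×23 = 2288.34 + 23280.1 + 4111.94 = 29680.38
ΣP(Q2 2014)Q(Q2 2014) = 444.92×6 + 1841.32×10 + 190.52×23 = 2669.52 + 18413.2 + 4381.96 = 25464.68
link = 29680.38/25464.68 = 1.165551
Chained index = 100 × 1.111076 × 1.165551 = 129.5015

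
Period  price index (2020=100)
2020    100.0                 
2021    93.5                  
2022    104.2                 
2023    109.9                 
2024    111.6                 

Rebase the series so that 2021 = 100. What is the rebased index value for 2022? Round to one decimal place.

111.4

Rebased(2022) = 104.2 / 93.5 × 100 = 111.4439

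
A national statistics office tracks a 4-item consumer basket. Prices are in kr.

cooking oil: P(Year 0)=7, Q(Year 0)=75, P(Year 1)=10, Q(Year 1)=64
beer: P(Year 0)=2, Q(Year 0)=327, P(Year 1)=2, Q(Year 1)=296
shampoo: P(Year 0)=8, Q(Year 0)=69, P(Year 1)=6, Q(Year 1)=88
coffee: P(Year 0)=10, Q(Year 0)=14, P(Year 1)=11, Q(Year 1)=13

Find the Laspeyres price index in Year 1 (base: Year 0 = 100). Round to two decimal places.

105.40

Laspeyres price index uses base-period quantities as weights.
ΣP(Year 1)·Q(Year 0) = 10×75 + 2×327 + 6×69 + 11×14 = 750 + 654 + 414 + 154 = 1972
ΣP(Year 0)·Q(Year 0) = 7×75 + 2×327 + 8×69 + 10×14 = 525 + 654 + 552 + 140 = 1871
Index = 1972 / 1871 × 100 = 105.3982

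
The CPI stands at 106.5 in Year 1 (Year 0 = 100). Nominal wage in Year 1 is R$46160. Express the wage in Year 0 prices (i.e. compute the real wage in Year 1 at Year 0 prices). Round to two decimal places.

Real = Nominal ÷ (Index/100) = 46160 ÷ (106.5/100)
     = 46160 ÷ 1.065 = 43342.7230

43342.72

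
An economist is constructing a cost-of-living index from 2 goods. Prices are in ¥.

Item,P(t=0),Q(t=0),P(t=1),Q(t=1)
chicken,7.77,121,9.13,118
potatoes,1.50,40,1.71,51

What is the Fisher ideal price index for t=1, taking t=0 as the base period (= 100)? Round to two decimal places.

117.26

Laspeyres component (base-period weights):
ΣP(t=1)Q(t=0) = 9.13×121 + 1.71×40 = 1104.73 + 68.4 = 1173.13
ΣP(t=0)Q(t=0) = 7.77×121 + 1.50×40 = 940.17 + 60 = 1000.17
L = 1173.13 / 1000.17 × 100 = 117.2931
Paasche component (current-period weights):
ΣP(t=1)Q(t=1) = 9.13×118 + 1.71×51 = 1077.34 + 87.21 = 1164.55
ΣP(t=0)Q(t=1) = 7.77×118 + 1.50×51 = 916.86 + 76.5 = 993.36
P = 1164.55 / 993.36 × 100 = 117.2334
Fisher = √(L × P) = √(117.2931 × 117.2334) = 117.2632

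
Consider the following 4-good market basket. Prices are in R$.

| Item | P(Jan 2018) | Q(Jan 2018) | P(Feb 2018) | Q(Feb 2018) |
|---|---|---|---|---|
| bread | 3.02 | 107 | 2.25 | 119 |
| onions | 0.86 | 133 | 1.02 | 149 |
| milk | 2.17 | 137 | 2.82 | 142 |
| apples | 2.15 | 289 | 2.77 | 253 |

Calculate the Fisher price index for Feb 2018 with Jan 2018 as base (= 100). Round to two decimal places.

Laspeyres component (base-period weights):
ΣP(Feb 2018)Q(Jan 2018) = 2.25×107 + 1.02×133 + 2.82×137 + 2.77×289 = 240.75 + 135.66 + 386.34 + 800.53 = 1563.28
ΣP(Jan 2018)Q(Jan 2018) = 3.02×107 + 0.86×133 + 2.17×137 + 2.15×289 = 323.14 + 114.38 + 297.29 + 621.35 = 1356.16
L = 1563.28 / 1356.16 × 100 = 115.2725
Paasche component (current-period weights):
ΣP(Feb 2018)Q(Feb 2018) = 2.25×119 + 1.02×149 + 2.82×142 + 2.77×253 = 267.75 + 151.98 + 400.44 + 700.81 = 1520.98
ΣP(Jan 2018)Q(Feb 2018) = 3.02×119 + 0.86×149 + 2.17×142 + 2.15×253 = 359.38 + 128.14 + 308.14 + 543.95 = 1339.61
P = 1520.98 / 1339.61 × 100 = 113.5390
Fisher = √(L × P) = √(115.2725 × 113.5390) = 114.4025

114.40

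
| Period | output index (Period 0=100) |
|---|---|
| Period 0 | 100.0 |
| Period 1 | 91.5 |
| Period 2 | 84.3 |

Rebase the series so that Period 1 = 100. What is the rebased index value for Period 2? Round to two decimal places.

92.13

Rebased(Period 2) = 84.3 / 91.5 × 100 = 92.1311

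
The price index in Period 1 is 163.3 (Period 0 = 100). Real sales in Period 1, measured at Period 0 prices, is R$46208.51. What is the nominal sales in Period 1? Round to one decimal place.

Nominal = Real × (Index/100) = 46208.51 × (163.3/100)
        = 46208.51 × 1.633 = 75458.4968

75458.5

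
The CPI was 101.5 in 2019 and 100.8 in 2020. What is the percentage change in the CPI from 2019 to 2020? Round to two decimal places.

Change = (100.8 − 101.5) / 101.5 × 100
       = -0.7 / 101.5 × 100 = -0.6897%

-0.69%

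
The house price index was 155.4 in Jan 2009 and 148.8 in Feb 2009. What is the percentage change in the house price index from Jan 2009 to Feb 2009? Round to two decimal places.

-4.25%

Change = (148.8 − 155.4) / 155.4 × 100
       = -6.6 / 155.4 × 100 = -4.2471%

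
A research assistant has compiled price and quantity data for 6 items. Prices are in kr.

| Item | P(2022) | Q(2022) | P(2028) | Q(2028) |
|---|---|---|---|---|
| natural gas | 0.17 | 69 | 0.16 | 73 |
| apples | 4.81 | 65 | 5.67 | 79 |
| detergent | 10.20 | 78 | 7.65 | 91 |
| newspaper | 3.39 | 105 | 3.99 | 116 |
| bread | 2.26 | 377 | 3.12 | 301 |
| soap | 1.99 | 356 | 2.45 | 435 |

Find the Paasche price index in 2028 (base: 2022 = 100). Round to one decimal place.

111.2

Paasche price index uses current-period quantities as weights.
ΣP(2028)·Q(2028) = 0.16×73 + 5.67×79 + 7.65×91 + 3.99×116 + 3.12×301 + 2.45×435 = 11.68 + 447.93 + 696.15 + 462.84 + 939.12 + 1065.75 = 3623.47
ΣP(2022)·Q(2028) = 0.17×73 + 4.81×79 + 10.20×91 + 3.39×116 + 2.26×301 + 1.99×435 = 12.41 + 379.99 + 928.2 + 393.24 + 680.26 + 865.65 = 3259.75
Index = 3623.47 / 3259.75 × 100 = 111.1579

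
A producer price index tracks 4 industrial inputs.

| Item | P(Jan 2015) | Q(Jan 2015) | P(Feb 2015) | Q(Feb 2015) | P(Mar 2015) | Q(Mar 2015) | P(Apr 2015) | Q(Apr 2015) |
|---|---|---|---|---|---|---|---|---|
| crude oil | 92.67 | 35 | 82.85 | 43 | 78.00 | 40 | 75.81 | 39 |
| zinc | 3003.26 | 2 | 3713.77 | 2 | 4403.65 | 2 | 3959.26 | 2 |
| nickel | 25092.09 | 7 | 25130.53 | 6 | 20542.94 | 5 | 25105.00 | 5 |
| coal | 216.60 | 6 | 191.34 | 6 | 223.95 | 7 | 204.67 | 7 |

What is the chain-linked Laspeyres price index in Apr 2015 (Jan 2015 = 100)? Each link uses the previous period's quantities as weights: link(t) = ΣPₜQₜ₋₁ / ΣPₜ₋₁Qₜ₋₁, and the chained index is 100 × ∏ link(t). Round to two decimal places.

Link Jan 2015→Feb 2015:
ΣP(Feb 2015)Q(Jan 2015) = 82.85×35 + 3713.77×2 + 25130.53×7 + 191.34×6 = 2899.75 + 7427.54 + 175913.71 + 1148.04 = 187389.04
ΣP(Jan 2015)Q(Jan 2015) = 92.67×35 + 3003.26×2 + 25092.09×7 + 216.60×6 = 3243.45 + 6006.52 + 175644.63 + 1299.6 = 186194.2
link = 187389.04/186194.2 = 1.006417
Link Feb 2015→Mar 2015:
ΣP(Mar 2015)Q(Feb 2015) = 78.00×43 + 4403.65×2 + 20542.94×6 + 223.95×6 = 3354 + 8807.3 + 123257.64 + 1343.7 = 136762.64
ΣP(Feb 2015)Q(Feb 2015) = 82.85×43 + 3713.77×2 + 25130.53×6 + 191.34×6 = 3562.55 + 7427.54 + 150783.18 + 1148.04 = 162921.31
link = 136762.64/162921.31 = 0.839440
Link Mar 2015→Apr 2015:
ΣP(Apr 2015)Q(Mar 2015) = 75.81×40 + 3959.26×2 + 25105.00×5 + 204.67×7 = 3032.4 + 7918.52 + 125525 + 1432.69 = 137908.61
ΣP(Mar 2015)Q(Mar 2015) = 78.00×40 + 4403.65×2 + 20542.94×5 + 223.95×7 = 3120 + 8807.3 + 102714.7 + 1567.65 = 116209.65
link = 137908.61/116209.65 = 1.186723
Chained index = 100 × 1.006417 × 0.839440 × 1.186723 = 100.2575

100.26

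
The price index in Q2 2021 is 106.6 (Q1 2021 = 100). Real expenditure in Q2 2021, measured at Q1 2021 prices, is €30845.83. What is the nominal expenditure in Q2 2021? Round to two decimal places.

Nominal = Real × (Index/100) = 30845.83 × (106.6/100)
        = 30845.83 × 1.066 = 32881.6548

32881.65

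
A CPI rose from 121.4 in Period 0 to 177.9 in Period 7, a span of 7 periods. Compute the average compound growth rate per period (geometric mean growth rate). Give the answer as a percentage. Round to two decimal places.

5.61%

Growth factor = (177.9/121.4)^(1/7) = (1.465404)^(1/7) = 1.056108
Growth rate = 1.056108 − 1 = 0.056108 = 5.6108%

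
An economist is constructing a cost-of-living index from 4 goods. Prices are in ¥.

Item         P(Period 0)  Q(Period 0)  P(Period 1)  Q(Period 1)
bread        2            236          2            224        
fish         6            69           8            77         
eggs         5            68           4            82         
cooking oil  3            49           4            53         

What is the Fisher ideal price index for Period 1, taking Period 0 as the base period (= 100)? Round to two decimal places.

108.56

Laspeyres component (base-period weights):
ΣP(Period 1)Q(Period 0) = 2×236 + 8×69 + 4×68 + 4×49 = 472 + 552 + 272 + 196 = 1492
ΣP(Period 0)Q(Period 0) = 2×236 + 6×69 + 5×68 + 3×49 = 472 + 414 + 340 + 147 = 1373
L = 1492 / 1373 × 100 = 108.6672
Paasche component (current-period weights):
ΣP(Period 1)Q(Period 1) = 2×224 + 8×77 + 4×82 + 4×53 = 448 + 616 + 328 + 212 = 1604
ΣP(Period 0)Q(Period 1) = 2×224 + 6×77 + 5×82 + 3×53 = 448 + 462 + 410 + 159 = 1479
P = 1604 / 1479 × 100 = 108.4517
Fisher = √(L × P) = √(108.6672 × 108.4517) = 108.5594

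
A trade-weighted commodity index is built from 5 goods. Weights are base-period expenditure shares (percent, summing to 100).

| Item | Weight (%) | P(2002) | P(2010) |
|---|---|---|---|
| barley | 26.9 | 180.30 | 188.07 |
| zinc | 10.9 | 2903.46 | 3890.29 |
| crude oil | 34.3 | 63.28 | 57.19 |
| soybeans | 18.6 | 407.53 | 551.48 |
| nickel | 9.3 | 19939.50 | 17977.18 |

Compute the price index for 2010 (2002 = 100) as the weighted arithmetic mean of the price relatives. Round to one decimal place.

barley: 26.9 × (188.07/180.30) = 26.9 × 1.043095 = 28.0593
zinc: 10.9 × (3890.29/2903.46) = 10.9 × 1.339881 = 14.6047
crude oil: 34.3 × (57.19/63.28) = 34.3 × 0.903761 = 30.9990
soybeans: 18.6 × (551.48/407.53) = 18.6 × 1.353226 = 25.1700
nickel: 9.3 × (17977.18/19939.50) = 9.3 × 0.901586 = 8.3848
Index = Σ wᵢ·(p₁ᵢ/p₀ᵢ) = 28.0593 + 14.6047 + 30.9990 + 25.1700 + 8.3848 = 107.2177

107.2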